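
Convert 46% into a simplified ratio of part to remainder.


Part = 46%, Remainder = 54%
Ratio = 46:54
GCD(46, 54) = 2
Simplify: 23:27 = 23:27

23:27


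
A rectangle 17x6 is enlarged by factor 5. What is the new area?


Original dimensions: 17 x 6
Enlargement factor = 5
New width = 17 * 5 = 85
New height = 6 * 5 = 30
New area = 85 * 30 = 2550

2550


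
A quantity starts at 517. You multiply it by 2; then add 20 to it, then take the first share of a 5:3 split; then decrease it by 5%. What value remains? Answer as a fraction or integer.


Start with 517.
Step 1: Multiply by 2: 517 * 2 = 1034
Step 2: Add 20: 1034+20=1054; split 5:3 first = 1054*5/8 = 2635/4
Step 3: Decrease by 5%: 2635/4 * 95/100 = 10013/16
Final result = 10013/16

10013/16


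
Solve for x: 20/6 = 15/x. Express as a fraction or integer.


Setting up: 20/6 = 15/x
Cross multiply: 20 * x = 6 * 15
20x = 90
x = 90/20
x = 9/2

9/2


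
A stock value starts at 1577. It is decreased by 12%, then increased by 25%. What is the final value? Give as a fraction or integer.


Start: 1577
Step 1: decrease by 12% => multiply by 88/100
  1577 * 88/100 = 34694/25
Step 2: increase by 25% => multiply by 125/100
  34694/25 * 125/100 = 17347/10
Final value = 17347/10

17347/10


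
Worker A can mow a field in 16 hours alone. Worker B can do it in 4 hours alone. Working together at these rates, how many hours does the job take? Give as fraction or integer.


Rate of A = 1/16 job per hour
Rate of B = 1/4 job per hour
Combined rate = 1/16 + 1/4
Find common denominator: (4 + 16)/(16*4) = 20/64
Combined rate = 5/16 job per hour
Time together = 1 / (5/16) = 16/5 hours

16/5


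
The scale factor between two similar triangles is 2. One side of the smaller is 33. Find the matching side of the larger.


Similar triangles have proportional sides
Scale factor = 2
Smaller side = 33
Corresponding larger side = 33 * 2
= 66

66


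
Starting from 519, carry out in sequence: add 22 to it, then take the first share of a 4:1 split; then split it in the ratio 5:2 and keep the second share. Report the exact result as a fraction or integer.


Start with 519.
Step 1: Add 22: 519+22=541; split 4:1 first = 541*4/5 = 2164/5
Step 2: Split 5:2, second share = 2164/5 * 2/7 = 4328/35
Final result = 4328/35

4328/35


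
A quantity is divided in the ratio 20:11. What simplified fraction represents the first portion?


Total parts = 20 + 11 = 31
First part fraction = 20/31
Simplify: 20/31 = 20/31

20/31


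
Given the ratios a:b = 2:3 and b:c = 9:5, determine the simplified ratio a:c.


Given a:b = 2:3 and b:c = 9:5
Make b consistent. Multiply first ratio by 9: a:b = 18:27
Multiply second ratio by 3: b:c = 27:15
Now b = 27 in both, so a:b:c = 18:27:15
Therefore a:c = 18:15
Simplify by GCD: a:c = 6:5

6:5


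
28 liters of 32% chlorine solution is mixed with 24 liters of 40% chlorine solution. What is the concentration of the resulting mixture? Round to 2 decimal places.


Solute in mixture 1 = 32% of 28 L = 28*32/100 = 224/25 L
Solute in mixture 2 = 40% of 24 L = 24*40/100 = 48/5 L
Total solute = 224/25 + 48/5 = 464/25 L
Total volume = 28 + 24 = 52 L
Final concentration = 464/25/52 * 100 = 35.69%

35.69


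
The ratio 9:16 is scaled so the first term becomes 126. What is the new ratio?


Original ratio: 9:16
First term target: 126
Scale factor = 126 / 9 = 14
Multiply second term: 16 * 14 = 224
Equivalent ratio = 126:224

126:224


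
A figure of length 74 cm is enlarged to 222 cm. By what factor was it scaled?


Original length = 74 cm
Scaled length = 222 cm
Scale factor = 222 / 74
= 3

3


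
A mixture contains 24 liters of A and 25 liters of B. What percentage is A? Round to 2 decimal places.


Volume of A = 24 L
Volume of B = 25 L
Total volume = 24 + 25 = 49 L
Percentage of A = (24/49) * 100
= 48.98%

48.98


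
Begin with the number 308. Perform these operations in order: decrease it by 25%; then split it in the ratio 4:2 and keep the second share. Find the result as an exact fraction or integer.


Start with 308.
Step 1: Decrease by 25%: 308 * 75/100 = 231
Step 2: Split 4:2, second share = 231 * 2/6 = 77
Final result = 77

77


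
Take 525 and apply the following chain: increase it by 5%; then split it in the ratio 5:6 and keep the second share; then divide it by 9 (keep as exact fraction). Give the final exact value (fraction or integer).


Start with 525.
Step 1: Increase by 5%: 525 * 105/100 = 2205/4
Step 2: Split 5:6, second share = 2205/4 * 6/11 = 6615/22
Step 3: Divide by 9: 6615/22 / 9 = 735/22
Final result = 735/22

735/22


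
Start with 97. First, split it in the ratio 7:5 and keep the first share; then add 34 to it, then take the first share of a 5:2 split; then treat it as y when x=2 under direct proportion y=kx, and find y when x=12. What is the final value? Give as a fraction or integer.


Start with 97.
Step 1: Split 7:5, first share = 97 * 7/12 = 679/12
Step 2: Add 34: 679/12+34=1087/12; split 5:2 first = 1087/12*5/7 = 5435/84
Step 3: Direct prop: k = (5435/84)/2; new y = k*12 = 5435/84*12/2 = 5435/14
Final result = 5435/14

5435/14


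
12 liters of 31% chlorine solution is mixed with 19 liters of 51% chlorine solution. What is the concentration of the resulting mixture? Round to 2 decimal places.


Solute in mixture 1 = 31% of 12 L = 12*31/100 = 93/25 L
Solute in mixture 2 = 51% of 19 L = 19*51/100 = 969/100 L
Total solute = 93/25 + 969/100 = 1341/100 L
Total volume = 12 + 19 = 31 L
Final concentration = 1341/100/31 * 100 = 43.26%

43.26


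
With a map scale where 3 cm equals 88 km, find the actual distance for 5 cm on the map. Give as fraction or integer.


Map scale: 3 cm = 88 km
Measured distance on map = 5 cm
Set up proportion: 5 * 88 / 3
= 440 / 3
= 440/3 km

440/3


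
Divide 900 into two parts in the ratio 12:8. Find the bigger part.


Total parts = 12 + 8 = 20
Value per part = 900 / 20 = 45
First share = 12 * 45 = 540
Second share = 8 * 45 = 360
Larger share = 540

540


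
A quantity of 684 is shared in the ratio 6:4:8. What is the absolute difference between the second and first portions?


Total parts = 6 + 4 + 8 = 18
Value per part = 684 / 18 = 38
Shares: 6*38=228, 4*38=152, 8*38=304
Second share = 152, first share = 228
Difference = |152 - 228| = 76

76


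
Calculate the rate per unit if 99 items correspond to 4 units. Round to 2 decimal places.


Total items = 99
Number of units = 4
Unit rate = 99 / 4
= 24.75 items per unit

24.75


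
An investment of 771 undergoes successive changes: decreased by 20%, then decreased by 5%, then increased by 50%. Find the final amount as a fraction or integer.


Start: 771
Step 1: decrease by 20% => multiply by 80/100
  771 * 80/100 = 3084/5
Step 2: decrease by 5% => multiply by 95/100
  3084/5 * 95/100 = 14649/25
Step 3: increase by 50% => multiply by 150/100
  14649/25 * 150/100 = 43947/50
Final value = 43947/50

43947/50


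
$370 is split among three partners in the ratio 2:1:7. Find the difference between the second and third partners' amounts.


Total parts = 2 + 1 + 7 = 10
Value per part = 370 / 10 = 37
Shares: 2*37=74, 1*37=37, 7*37=259
Second share = 37, third share = 259
Difference = |37 - 259| = 222

222


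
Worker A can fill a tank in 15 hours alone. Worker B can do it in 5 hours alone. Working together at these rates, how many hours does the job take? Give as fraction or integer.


Rate of A = 1/15 job per hour
Rate of B = 1/5 job per hour
Combined rate = 1/15 + 1/5
Find common denominator: (5 + 15)/(15*5) = 20/75
Combined rate = 4/15 job per hour
Time together = 1 / (4/15) = 15/4 hours

15/4


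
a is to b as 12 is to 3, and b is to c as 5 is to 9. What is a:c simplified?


Given a:b = 12:3 and b:c = 5:9
Make b consistent. Multiply first ratio by 5: a:b = 60:15
Multiply second ratio by 3: b:c = 15:27
Now b = 15 in both, so a:b:c = 60:15:27
Therefore a:c = 60:27
Simplify by GCD: a:c = 20:9

20:9


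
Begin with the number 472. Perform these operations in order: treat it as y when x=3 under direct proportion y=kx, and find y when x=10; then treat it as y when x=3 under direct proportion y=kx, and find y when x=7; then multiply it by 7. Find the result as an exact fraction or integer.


Start with 472.
Step 1: Direct prop: k = (472)/3; new y = k*10 = 472*10/3 = 4720/3
Step 2: Direct prop: k = (4720/3)/3; new y = k*7 = 4720/3*7/3 = 33040/9
Step 3: Multiply by 7: 33040/9 * 7 = 231280/9
Final result = 231280/9

231280/9


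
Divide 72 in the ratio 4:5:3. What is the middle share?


Ratio = 4:5:3
Total parts = 4 + 5 + 3 = 12
Value per part = 72 / 12 = 6
First share = 4 * 6 = 24
Middle share = 5 * 6 = 30
Third share = 3 * 6 = 18

30


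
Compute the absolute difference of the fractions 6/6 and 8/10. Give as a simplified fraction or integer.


Simplify: 6/6 = 1 and 8/10 = 4/5
Find common denominator: LCD = 5
Convert: 5/5 and 4/5
Difference = |5 - 4|/5 = 1/5
Simplified = 1/5

1/5


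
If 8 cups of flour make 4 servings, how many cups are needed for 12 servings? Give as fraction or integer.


Original: 8 cups for 4 servings
Target servings = 12
Scaling factor = 12/4
New amount = 8 * 12/4
= 96/4
= 24 cups

24


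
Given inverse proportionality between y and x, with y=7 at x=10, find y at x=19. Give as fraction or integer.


Inverse proportion: y = k/x
Find k: k = 10 * 7 = 70
Compute y at x=19: y = 70/19
y = 70/19

70/19


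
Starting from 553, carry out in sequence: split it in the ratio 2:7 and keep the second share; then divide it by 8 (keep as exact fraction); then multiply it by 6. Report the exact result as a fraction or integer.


Start with 553.
Step 1: Split 2:7, second share = 553 * 7/9 = 3871/9
Step 2: Divide by 8: 3871/9 / 8 = 3871/72
Step 3: Multiply by 6: 3871/72 * 6 = 3871/12
Final result = 3871/12

3871/12


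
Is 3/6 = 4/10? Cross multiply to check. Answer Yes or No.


Cross multiply to check 3/6 = 4/10
Left cross product: 3 * 10 = 30
Right cross product: 6 * 4 = 24
30 != 24
Not equal, so proportions differ => No

No


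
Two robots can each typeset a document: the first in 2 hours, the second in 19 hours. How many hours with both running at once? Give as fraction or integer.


Rate of A = 1/2 job per hour
Rate of B = 1/19 job per hour
Combined rate = 1/2 + 1/19
Find common denominator: (19 + 2)/(2*19) = 21/38
Combined rate = 21/38 job per hour
Time together = 1 / (21/38) = 38/21 hours

38/21


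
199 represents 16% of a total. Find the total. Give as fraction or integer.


Given: 199 is 16% of the whole
Set up: 199 = 16/100 * whole
whole = 199 * 100 / 16
whole = 19900 / 16
whole = 4975/4

4975/4


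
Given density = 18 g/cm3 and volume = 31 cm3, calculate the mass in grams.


Using mass = density * volume
Density = 18 g/cm3
Volume = 31 cm3
Mass = 18 * 31
= 558 g

558


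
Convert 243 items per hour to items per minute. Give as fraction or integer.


Converting from per hour to per minute
Rate = 243 items per hour
Divide by 60: 243/60
= 81/20 items per minute

81/20


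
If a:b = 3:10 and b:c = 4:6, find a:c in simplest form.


Given a:b = 3:10 and b:c = 4:6
Make b consistent. Multiply first ratio by 4: a:b = 12:40
Multiply second ratio by 10: b:c = 40:60
Now b = 40 in both, so a:b:c = 12:40:60
Therefore a:c = 12:60
Simplify by GCD: a:c = 1:5

1:5


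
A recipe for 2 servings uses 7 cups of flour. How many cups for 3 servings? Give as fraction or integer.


Original: 7 cups for 2 servings
Target servings = 3
Scaling factor = 3/2
New amount = 7 * 3/2
= 21/2
= 21/2 cups

21/2


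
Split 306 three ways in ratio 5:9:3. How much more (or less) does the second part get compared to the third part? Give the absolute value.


Total parts = 5 + 9 + 3 = 17
Value per part = 306 / 17 = 18
Shares: 5*18=90, 9*18=162, 3*18=54
Second share = 162, third share = 54
Difference = |162 - 54| = 108

108


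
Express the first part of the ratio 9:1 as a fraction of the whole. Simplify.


Total parts = 9 + 1 = 10
First part fraction = 9/10
Simplify: 9/10 = 9/10

9/10


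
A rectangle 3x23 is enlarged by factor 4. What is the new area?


Original dimensions: 3 x 23
Enlargement factor = 4
New width = 3 * 4 = 12
New height = 23 * 4 = 92
New area = 12 * 92 = 1104

1104


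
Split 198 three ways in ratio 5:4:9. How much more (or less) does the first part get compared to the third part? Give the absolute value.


Total parts = 5 + 4 + 9 = 18
Value per part = 198 / 18 = 11
Shares: 5*11=55, 4*11=44, 9*11=99
First share = 55, third share = 99
Difference = |55 - 99| = 44

44


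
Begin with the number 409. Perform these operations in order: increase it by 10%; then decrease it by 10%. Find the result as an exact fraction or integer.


Start with 409.
Step 1: Increase by 10%: 409 * 110/100 = 4499/10
Step 2: Decrease by 10%: 4499/10 * 90/100 = 40491/100
Final result = 40491/100

40491/100


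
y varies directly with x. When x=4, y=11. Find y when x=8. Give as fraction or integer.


Direct proportion: y = kx
Find k: k = 11/4 = 11/4
Compute y at x=8: y = 11/4 * 8
y = 22

22


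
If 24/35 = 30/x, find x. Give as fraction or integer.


Setting up: 24/35 = 30/x
Cross multiply: 24 * x = 35 * 30
24x = 1050
x = 1050/24
x = 175/4

175/4


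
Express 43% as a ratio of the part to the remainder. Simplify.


Part = 43%, Remainder = 57%
Ratio = 43:57
GCD(43, 57) = 1
Simplify: 43:57 = 43:57

43:57


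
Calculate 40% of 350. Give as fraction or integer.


Compute 40% of 350
Convert percentage: 40% = 40/100
Multiply: 350 * 40/100
= 14000/100
= 140

140


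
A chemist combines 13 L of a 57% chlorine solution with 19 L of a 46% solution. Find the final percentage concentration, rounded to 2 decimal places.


Solute in mixture 1 = 57% of 13 L = 13*57/100 = 741/100 L
Solute in mixture 2 = 46% of 19 L = 19*46/100 = 437/50 L
Total solute = 741/100 + 437/50 = 323/20 L
Total volume = 13 + 19 = 32 L
Final concentration = 323/20/32 * 100 = 50.47%

50.47


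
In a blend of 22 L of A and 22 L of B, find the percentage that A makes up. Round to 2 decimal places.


Volume of A = 22 L
Volume of B = 22 L
Total volume = 22 + 22 = 44 L
Percentage of A = (22/44) * 100
= 50.00%

50.00


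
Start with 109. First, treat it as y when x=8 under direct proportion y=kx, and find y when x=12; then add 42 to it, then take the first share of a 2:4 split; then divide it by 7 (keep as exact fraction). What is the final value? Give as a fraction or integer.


Start with 109.
Step 1: Direct prop: k = (109)/8; new y = k*12 = 109*12/8 = 327/2
Step 2: Add 42: 327/2+42=411/2; split 2:4 first = 411/2*2/6 = 137/2
Step 3: Divide by 7: 137/2 / 7 = 137/14
Final result = 137/14

137/14


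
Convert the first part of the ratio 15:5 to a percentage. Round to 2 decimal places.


Total parts = 15 + 5 = 20
First part fraction = 15/20
Percentage = (15/20) * 100
= 0.75 * 100
= 75.00%

75.00


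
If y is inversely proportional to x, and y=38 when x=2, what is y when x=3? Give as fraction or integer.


Inverse proportion: y = k/x
Find k: k = 2 * 38 = 76
Compute y at x=3: y = 76/3
y = 76/3

76/3


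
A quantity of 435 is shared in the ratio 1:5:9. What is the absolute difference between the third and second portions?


Total parts = 1 + 5 + 9 = 15
Value per part = 435 / 15 = 29
Shares: 1*29=29, 5*29=145, 9*29=261
Third share = 261, second share = 145
Difference = |261 - 145| = 116

116


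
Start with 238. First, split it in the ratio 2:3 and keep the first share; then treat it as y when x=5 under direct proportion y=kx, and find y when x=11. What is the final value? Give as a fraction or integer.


Start with 238.
Step 1: Split 2:3, first share = 238 * 2/5 = 476/5
Step 2: Direct prop: k = (476/5)/5; new y = k*11 = 476/5*11/5 = 5236/25
Final result = 5236/25

5236/25


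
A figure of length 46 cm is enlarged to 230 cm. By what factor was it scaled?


Original length = 46 cm
Scaled length = 230 cm
Scale factor = 230 / 46
= 5

5


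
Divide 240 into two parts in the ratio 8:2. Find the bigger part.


Total parts = 8 + 2 = 10
Value per part = 240 / 10 = 24
First share = 8 * 24 = 192
Second share = 2 * 24 = 48
Larger share = 192

192


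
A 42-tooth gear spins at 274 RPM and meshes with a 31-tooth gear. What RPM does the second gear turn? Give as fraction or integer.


Gear ratio: teeth_A * RPM_A = teeth_B * RPM_B
42 * 274 = 31 * RPM_B
11508 = 31 * RPM_B
RPM_B = 11508 / 31
RPM_B = 11508/31

11508/31


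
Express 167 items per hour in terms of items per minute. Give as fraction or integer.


Converting from per hour to per minute
Rate = 167 items per hour
Divide by 60: 167/60
= 167/60 items per minute

167/60


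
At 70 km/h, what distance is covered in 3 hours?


Using distance = speed * time
Speed = 70 km/h
Time = 3 hours
Distance = 70 * 3
= 210 km

210


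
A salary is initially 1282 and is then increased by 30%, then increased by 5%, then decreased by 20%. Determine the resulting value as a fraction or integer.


Start: 1282
Step 1: increase by 30% => multiply by 130/100
  1282 * 130/100 = 8333/5
Step 2: increase by 5% => multiply by 105/100
  8333/5 * 105/100 = 174993/100
Step 3: decrease by 20% => multiply by 80/100
  174993/100 * 80/100 = 174993/125
Final value = 174993/125

174993/125


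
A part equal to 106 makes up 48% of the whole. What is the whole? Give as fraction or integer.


Given: 106 is 48% of the whole
Set up: 106 = 48/100 * whole
whole = 106 * 100 / 48
whole = 10600 / 48
whole = 1325/6

1325/6


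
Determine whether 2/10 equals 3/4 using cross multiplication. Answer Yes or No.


Cross multiply to check 2/10 = 3/4
Left cross product: 2 * 4 = 8
Right cross product: 10 * 3 = 30
8 != 30
Not equal, so proportions differ => No

No


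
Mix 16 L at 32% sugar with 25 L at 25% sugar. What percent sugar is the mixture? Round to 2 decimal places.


Solute in mixture 1 = 32% of 16 L = 16*32/100 = 128/25 L
Solute in mixture 2 = 25% of 25 L = 25*25/100 = 25/4 L
Total solute = 128/25 + 25/4 = 1137/100 L
Total volume = 16 + 25 = 41 L
Final concentration = 1137/100/41 * 100 = 27.73%

27.73


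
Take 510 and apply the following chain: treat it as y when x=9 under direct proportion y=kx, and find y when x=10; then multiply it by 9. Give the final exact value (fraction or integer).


Start with 510.
Step 1: Direct prop: k = (510)/9; new y = k*10 = 510*10/9 = 1700/3
Step 2: Multiply by 9: 1700/3 * 9 = 5100
Final result = 5100

5100


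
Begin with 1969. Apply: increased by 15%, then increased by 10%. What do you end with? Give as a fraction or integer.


Start: 1969
Step 1: increase by 15% => multiply by 115/100
  1969 * 115/100 = 45287/20
Step 2: increase by 10% => multiply by 110/100
  45287/20 * 110/100 = 498157/200
Final value = 498157/200

498157/200


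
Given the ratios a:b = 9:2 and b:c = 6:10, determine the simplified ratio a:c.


Given a:b = 9:2 and b:c = 6:10
Make b consistent. Multiply first ratio by 6: a:b = 54:12
Multiply second ratio by 2: b:c = 12:20
Now b = 12 in both, so a:b:c = 54:12:20
Therefore a:c = 54:20
Simplify by GCD: a:c = 27:10

27:10


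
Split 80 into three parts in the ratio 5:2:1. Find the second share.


Ratio = 5:2:1
Total parts = 5 + 2 + 1 = 8
Value per part = 80 / 8 = 10
First share = 5 * 10 = 50
Middle share = 2 * 10 = 20
Third share = 1 * 10 = 10

20


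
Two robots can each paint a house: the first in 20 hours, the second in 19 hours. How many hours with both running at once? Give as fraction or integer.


Rate of A = 1/20 job per hour
Rate of B = 1/19 job per hour
Combined rate = 1/20 + 1/19
Find common denominator: (19 + 20)/(20*19) = 39/380
Combined rate = 39/380 job per hour
Time together = 1 / (39/380) = 380/39 hours

380/39


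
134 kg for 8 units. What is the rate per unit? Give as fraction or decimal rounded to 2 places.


Total kg = 134
Number of units = 8
Unit rate = 134 / 8
= 16.75 kg per unit

16.75


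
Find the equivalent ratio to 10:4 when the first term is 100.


Original ratio: 10:4
First term target: 100
Scale factor = 100 / 10 = 10
Multiply second term: 4 * 10 = 40
Equivalent ratio = 100:40

100:40


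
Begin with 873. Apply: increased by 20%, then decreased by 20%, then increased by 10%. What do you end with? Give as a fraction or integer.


Start: 873
Step 1: increase by 20% => multiply by 120/100
  873 * 120/100 = 5238/5
Step 2: decrease by 20% => multiply by 80/100
  5238/5 * 80/100 = 20952/25
Step 3: increase by 10% => multiply by 110/100
  20952/25 * 110/100 = 115236/125
Final value = 115236/125

115236/125


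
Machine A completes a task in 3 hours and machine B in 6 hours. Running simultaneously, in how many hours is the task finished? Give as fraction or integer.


Rate of A = 1/3 job per hour
Rate of B = 1/6 job per hour
Combined rate = 1/3 + 1/6
Find common denominator: (6 + 3)/(3*6) = 9/18
Combined rate = 1/2 job per hour
Time together = 1 / (1/2) = 2 hours

2


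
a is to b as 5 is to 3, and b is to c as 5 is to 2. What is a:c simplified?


Given a:b = 5:3 and b:c = 5:2
Make b consistent. Multiply first ratio by 5: a:b = 25:15
Multiply second ratio by 3: b:c = 15:6
Now b = 15 in both, so a:b:c = 25:15:6
Therefore a:c = 25:6
Simplify by GCD: a:c = 25:6

25:6


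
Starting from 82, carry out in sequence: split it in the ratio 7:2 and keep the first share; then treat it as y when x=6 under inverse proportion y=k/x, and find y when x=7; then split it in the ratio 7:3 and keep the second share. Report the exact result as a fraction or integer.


Start with 82.
Step 1: Split 7:2, first share = 82 * 7/9 = 574/9
Step 2: Inverse prop: k = (574/9)*6; new y = k/7 = 574/9*6/7 = 164/3
Step 3: Split 7:3, second share = 164/3 * 3/10 = 82/5
Final result = 82/5

82/5


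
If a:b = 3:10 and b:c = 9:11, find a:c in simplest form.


Given a:b = 3:10 and b:c = 9:11
Make b consistent. Multiply first ratio by 9: a:b = 27:90
Multiply second ratio by 10: b:c = 90:110
Now b = 90 in both, so a:b:c = 27:90:110
Therefore a:c = 27:110
Simplify by GCD: a:c = 27:110

27:110


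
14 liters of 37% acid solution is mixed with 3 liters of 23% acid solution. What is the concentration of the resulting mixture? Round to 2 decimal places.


Solute in mixture 1 = 37% of 14 L = 14*37/100 = 259/50 L
Solute in mixture 2 = 23% of 3 L = 3*23/100 = 69/100 L
Total solute = 259/50 + 69/100 = 587/100 L
Total volume = 14 + 3 = 17 L
Final concentration = 587/100/17 * 100 = 34.53%

34.53


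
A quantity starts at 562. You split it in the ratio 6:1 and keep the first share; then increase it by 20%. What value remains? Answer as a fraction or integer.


Start with 562.
Step 1: Split 6:1, first share = 562 * 6/7 = 3372/7
Step 2: Increase by 20%: 3372/7 * 120/100 = 20232/35
Final result = 20232/35

20232/35


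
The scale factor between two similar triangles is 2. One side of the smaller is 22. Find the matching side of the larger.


Similar triangles have proportional sides
Scale factor = 2
Smaller side = 22
Corresponding larger side = 22 * 2
= 44

44


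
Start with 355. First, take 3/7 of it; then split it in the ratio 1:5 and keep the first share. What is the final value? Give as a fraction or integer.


Start with 355.
Step 1: Take 3/7: 355 * 3/7 = 1065/7
Step 2: Split 1:5, first share = 1065/7 * 1/6 = 355/14
Final result = 355/14

355/14


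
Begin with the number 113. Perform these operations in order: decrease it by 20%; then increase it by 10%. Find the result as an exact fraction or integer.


Start with 113.
Step 1: Decrease by 20%: 113 * 80/100 = 452/5
Step 2: Increase by 10%: 452/5 * 110/100 = 2486/25
Final result = 2486/25

2486/25


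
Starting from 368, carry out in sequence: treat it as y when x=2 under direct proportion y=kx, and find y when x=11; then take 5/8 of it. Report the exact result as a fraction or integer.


Start with 368.
Step 1: Direct prop: k = (368)/2; new y = k*11 = 368*11/2 = 2024
Step 2: Take 5/8: 2024 * 5/8 = 1265
Final result = 1265

1265


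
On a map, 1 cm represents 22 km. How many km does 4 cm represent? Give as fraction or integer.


Map scale: 1 cm = 22 km
Measured distance on map = 4 cm
Set up proportion: 4 * 22 / 1
= 88 / 1
= 88 km

88


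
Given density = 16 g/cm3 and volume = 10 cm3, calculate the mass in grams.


Using mass = density * volume
Density = 16 g/cm3
Volume = 10 cm3
Mass = 16 * 10
= 160 g

160


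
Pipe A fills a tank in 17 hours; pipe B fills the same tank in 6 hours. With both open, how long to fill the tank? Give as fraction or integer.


Rate of A = 1/17 job per hour
Rate of B = 1/6 job per hour
Combined rate = 1/17 + 1/6
Find common denominator: (6 + 17)/(17*6) = 23/102
Combined rate = 23/102 job per hour
Time together = 1 / (23/102) = 102/23 hours

102/23


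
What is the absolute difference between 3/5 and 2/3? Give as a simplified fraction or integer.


Simplify: 3/5 = 3/5 and 2/3 = 2/3
Find common denominator: LCD = 15
Convert: 9/15 and 10/15
Difference = |9 - 10|/15 = 1/15
Simplified = 1/15

1/15


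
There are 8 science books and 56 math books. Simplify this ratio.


Find GCD(8, 56)
GCD = 8
Divide both by 8: 8/8 = 1, 56/8 = 7
Simplified ratio = 1:7

1:7


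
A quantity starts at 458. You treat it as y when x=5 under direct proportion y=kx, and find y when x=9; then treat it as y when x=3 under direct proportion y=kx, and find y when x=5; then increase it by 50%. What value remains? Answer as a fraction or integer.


Start with 458.
Step 1: Direct prop: k = (458)/5; new y = k*9 = 458*9/5 = 4122/5
Step 2: Direct prop: k = (4122/5)/3; new y = k*5 = 4122/5*5/3 = 1374
Step 3: Increase by 50%: 1374 * 150/100 = 2061
Final result = 2061

2061


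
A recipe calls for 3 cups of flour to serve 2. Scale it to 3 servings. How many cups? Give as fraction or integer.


Original: 3 cups for 2 servings
Target servings = 3
Scaling factor = 3/2
New amount = 3 * 3/2
= 9/2
= 9/2 cups

9/2


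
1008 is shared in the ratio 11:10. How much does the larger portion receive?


Total parts = 11 + 10 = 21
Value per part = 1008 / 21 = 48
First share = 11 * 48 = 528
Second share = 10 * 48 = 480
Larger share = 528

528


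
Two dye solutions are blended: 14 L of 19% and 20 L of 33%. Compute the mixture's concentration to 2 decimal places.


Solute in mixture 1 = 19% of 14 L = 14*19/100 = 133/50 L
Solute in mixture 2 = 33% of 20 L = 20*33/100 = 33/5 L
Total solute = 133/50 + 33/5 = 463/50 L
Total volume = 14 + 20 = 34 L
Final concentration = 463/50/34 * 100 = 27.24%

27.24


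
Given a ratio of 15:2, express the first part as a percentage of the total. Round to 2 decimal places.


Total parts = 15 + 2 = 17
First part fraction = 15/17
Percentage = (15/17) * 100
= 0.882353 * 100
= 88.24%

88.24


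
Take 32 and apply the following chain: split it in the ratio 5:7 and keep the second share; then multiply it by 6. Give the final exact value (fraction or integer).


Start with 32.
Step 1: Split 5:7, second share = 32 * 7/12 = 56/3
Step 2: Multiply by 6: 56/3 * 6 = 112
Final result = 112

112


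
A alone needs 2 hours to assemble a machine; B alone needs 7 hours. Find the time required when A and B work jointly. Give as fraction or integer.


Rate of A = 1/2 job per hour
Rate of B = 1/7 job per hour
Combined rate = 1/2 + 1/7
Find common denominator: (7 + 2)/(2*7) = 9/14
Combined rate = 9/14 job per hour
Time together = 1 / (9/14) = 14/9 hours

14/9


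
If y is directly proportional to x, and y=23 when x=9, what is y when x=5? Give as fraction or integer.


Direct proportion: y = kx
Find k: k = 23/9 = 23/9
Compute y at x=5: y = 23/9 * 5
y = 115/9

115/9


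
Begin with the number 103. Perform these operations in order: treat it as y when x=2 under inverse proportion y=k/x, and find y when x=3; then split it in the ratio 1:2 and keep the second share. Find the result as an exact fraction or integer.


Start with 103.
Step 1: Inverse prop: k = (103)*2; new y = k/3 = 103*2/3 = 206/3
Step 2: Split 1:2, second share = 206/3 * 2/3 = 412/9
Final result = 412/9

412/9


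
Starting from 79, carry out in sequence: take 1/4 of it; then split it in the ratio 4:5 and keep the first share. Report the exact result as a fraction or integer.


Start with 79.
Step 1: Take 1/4: 79 * 1/4 = 79/4
Step 2: Split 4:5, first share = 79/4 * 4/9 = 79/9
Final result = 79/9

79/9


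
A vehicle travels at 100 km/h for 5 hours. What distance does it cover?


Using distance = speed * time
Speed = 100 km/h
Time = 5 hours
Distance = 100 * 5
= 500 km

500


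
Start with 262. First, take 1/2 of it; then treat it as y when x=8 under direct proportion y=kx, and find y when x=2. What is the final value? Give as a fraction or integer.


Start with 262.
Step 1: Take 1/2: 262 * 1/2 = 131
Step 2: Direct prop: k = (131)/8; new y = k*2 = 131*2/8 = 131/4
Final result = 131/4

131/4


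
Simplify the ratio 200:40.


Find GCD(200, 40)
GCD = 40
Divide both by 40: 200/40 = 5, 40/40 = 1
Simplified ratio = 5:1

5:1


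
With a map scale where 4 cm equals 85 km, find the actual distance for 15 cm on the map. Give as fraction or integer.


Map scale: 4 cm = 85 km
Measured distance on map = 15 cm
Set up proportion: 15 * 85 / 4
= 1275 / 4
= 1275/4 km

1275/4


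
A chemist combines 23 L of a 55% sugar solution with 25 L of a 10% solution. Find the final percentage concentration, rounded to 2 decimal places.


Solute in mixture 1 = 55% of 23 L = 23*55/100 = 253/20 L
Solute in mixture 2 = 10% of 25 L = 25*10/100 = 5/2 L
Total solute = 253/20 + 5/2 = 303/20 L
Total volume = 23 + 25 = 48 L
Final concentration = 303/20/48 * 100 = 31.56%

31.56


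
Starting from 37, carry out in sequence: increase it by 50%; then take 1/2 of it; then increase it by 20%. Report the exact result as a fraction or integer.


Start with 37.
Step 1: Increase by 50%: 37 * 150/100 = 111/2
Step 2: Take 1/2: 111/2 * 1/2 = 111/4
Step 3: Increase by 20%: 111/4 * 120/100 = 333/10
Final result = 333/10

333/10


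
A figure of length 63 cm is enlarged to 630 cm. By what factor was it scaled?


Original length = 63 cm
Scaled length = 630 cm
Scale factor = 630 / 63
= 10

10


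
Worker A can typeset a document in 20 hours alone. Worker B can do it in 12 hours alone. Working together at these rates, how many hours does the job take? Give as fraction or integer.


Rate of A = 1/20 job per hour
Rate of B = 1/12 job per hour
Combined rate = 1/20 + 1/12
Find common denominator: (12 + 20)/(20*12) = 32/240
Combined rate = 2/15 job per hour
Time together = 1 / (2/15) = 15/2 hours

15/2


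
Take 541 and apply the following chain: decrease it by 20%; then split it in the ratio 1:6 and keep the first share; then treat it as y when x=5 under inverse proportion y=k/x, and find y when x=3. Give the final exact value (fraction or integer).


Start with 541.
Step 1: Decrease by 20%: 541 * 80/100 = 2164/5
Step 2: Split 1:6, first share = 2164/5 * 1/7 = 2164/35
Step 3: Inverse prop: k = (2164/35)*5; new y = k/3 = 2164/35*5/3 = 2164/21
Final result = 2164/21

2164/21


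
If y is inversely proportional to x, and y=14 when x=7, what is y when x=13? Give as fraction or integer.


Inverse proportion: y = k/x
Find k: k = 7 * 14 = 98
Compute y at x=13: y = 98/13
y = 98/13

98/13


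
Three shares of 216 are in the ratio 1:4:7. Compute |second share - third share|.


Total parts = 1 + 4 + 7 = 12
Value per part = 216 / 12 = 18
Shares: 1*18=18, 4*18=72, 7*18=126
Second share = 72, third share = 126
Difference = |72 - 126| = 54

54


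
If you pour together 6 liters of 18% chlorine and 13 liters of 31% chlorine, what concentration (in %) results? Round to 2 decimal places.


Solute in mixture 1 = 18% of 6 L = 6*18/100 = 27/25 L
Solute in mixture 2 = 31% of 13 L = 13*31/100 = 403/100 L
Total solute = 27/25 + 403/100 = 511/100 L
Total volume = 6 + 13 = 19 L
Final concentration = 511/100/19 * 100 = 26.89%

26.89


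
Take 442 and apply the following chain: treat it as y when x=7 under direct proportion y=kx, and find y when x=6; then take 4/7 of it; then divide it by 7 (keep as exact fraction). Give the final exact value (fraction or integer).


Start with 442.
Step 1: Direct prop: k = (442)/7; new y = k*6 = 442*6/7 = 2652/7
Step 2: Take 4/7: 2652/7 * 4/7 = 10608/49
Step 3: Divide by 7: 10608/49 / 7 = 10608/343
Final result = 10608/343

10608/343


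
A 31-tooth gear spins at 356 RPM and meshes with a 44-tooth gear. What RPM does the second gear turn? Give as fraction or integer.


Gear ratio: teeth_A * RPM_A = teeth_B * RPM_B
31 * 356 = 44 * RPM_B
11036 = 44 * RPM_B
RPM_B = 11036 / 44
RPM_B = 2759/11

2759/11


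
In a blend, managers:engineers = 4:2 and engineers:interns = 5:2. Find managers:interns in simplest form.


Given a:b = 4:2 and b:c = 5:2
Make b consistent. Multiply first ratio by 5: a:b = 20:10
Multiply second ratio by 2: b:c = 10:4
Now b = 10 in both, so a:b:c = 20:10:4
Therefore a:c = 20:4
Simplify by GCD: a:c = 5:1

5:1


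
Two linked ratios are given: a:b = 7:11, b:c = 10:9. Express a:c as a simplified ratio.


Given a:b = 7:11 and b:c = 10:9
Make b consistent. Multiply first ratio by 10: a:b = 70:110
Multiply second ratio by 11: b:c = 110:99
Now b = 110 in both, so a:b:c = 70:110:99
Therefore a:c = 70:99
Simplify by GCD: a:c = 70:99

70:99


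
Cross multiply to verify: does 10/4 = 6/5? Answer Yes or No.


Cross multiply to check 10/4 = 6/5
Left cross product: 10 * 5 = 50
Right cross product: 4 * 6 = 24
50 != 24
Not equal, so proportions differ => No

No


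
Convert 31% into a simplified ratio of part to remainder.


Part = 31%, Remainder = 69%
Ratio = 31:69
GCD(31, 69) = 1
Simplify: 31:69 = 31:69

31:69


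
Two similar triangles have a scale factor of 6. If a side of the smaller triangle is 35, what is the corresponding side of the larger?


Similar triangles have proportional sides
Scale factor = 6
Smaller side = 35
Corresponding larger side = 35 * 6
= 210

210


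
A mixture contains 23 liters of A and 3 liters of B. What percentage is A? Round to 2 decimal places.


Volume of A = 23 L
Volume of B = 3 L
Total volume = 23 + 3 = 26 L
Percentage of A = (23/26) * 100
= 88.46%

88.46


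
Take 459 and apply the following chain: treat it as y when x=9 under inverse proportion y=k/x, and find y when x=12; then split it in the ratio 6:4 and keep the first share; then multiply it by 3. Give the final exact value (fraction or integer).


Start with 459.
Step 1: Inverse prop: k = (459)*9; new y = k/12 = 459*9/12 = 1377/4
Step 2: Split 6:4, first share = 1377/4 * 6/10 = 4131/20
Step 3: Multiply by 3: 4131/20 * 3 = 12393/20
Final result = 12393/20

12393/20


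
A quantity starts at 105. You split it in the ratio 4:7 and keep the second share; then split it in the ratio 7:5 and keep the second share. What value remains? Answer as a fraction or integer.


Start with 105.
Step 1: Split 4:7, second share = 105 * 7/11 = 735/11
Step 2: Split 7:5, second share = 735/11 * 5/12 = 1225/44
Final result = 1225/44

1225/44


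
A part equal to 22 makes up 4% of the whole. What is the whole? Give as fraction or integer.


Given: 22 is 4% of the whole
Set up: 22 = 4/100 * whole
whole = 22 * 100 / 4
whole = 2200 / 4
whole = 550

550


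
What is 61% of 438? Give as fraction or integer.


Compute 61% of 438
Convert percentage: 61% = 61/100
Multiply: 438 * 61/100
= 26718/100
= 13359/50

13359/50


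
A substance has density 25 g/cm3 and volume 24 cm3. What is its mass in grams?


Using mass = density * volume
Density = 25 g/cm3
Volume = 24 cm3
Mass = 25 * 24
= 600 g

600


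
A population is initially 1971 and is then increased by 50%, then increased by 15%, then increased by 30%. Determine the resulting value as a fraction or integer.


Start: 1971
Step 1: increase by 50% => multiply by 150/100
  1971 * 150/100 = 5913/2
Step 2: increase by 15% => multiply by 115/100
  5913/2 * 115/100 = 135999/40
Step 3: increase by 30% => multiply by 130/100
  135999/40 * 130/100 = 1767987/400
Final value = 1767987/400

1767987/400


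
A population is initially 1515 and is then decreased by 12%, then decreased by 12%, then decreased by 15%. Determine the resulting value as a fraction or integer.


Start: 1515
Step 1: decrease by 12% => multiply by 88/100
  1515 * 88/100 = 6666/5
Step 2: decrease by 12% => multiply by 88/100
  6666/5 * 88/100 = 146652/125
Step 3: decrease by 15% => multiply by 85/100
  146652/125 * 85/100 = 623271/625
Final value = 623271/625

623271/625


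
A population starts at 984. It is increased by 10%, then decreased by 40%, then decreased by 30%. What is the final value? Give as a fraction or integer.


Start: 984
Step 1: increase by 10% => multiply by 110/100
  984 * 110/100 = 5412/5
Step 2: decrease by 40% => multiply by 60/100
  5412/5 * 60/100 = 16236/25
Step 3: decrease by 30% => multiply by 70/100
  16236/25 * 70/100 = 56826/125
Final value = 56826/125

56826/125


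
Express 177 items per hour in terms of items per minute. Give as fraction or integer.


Converting from per hour to per minute
Rate = 177 items per hour
Divide by 60: 177/60
= 59/20 items per minute

59/20


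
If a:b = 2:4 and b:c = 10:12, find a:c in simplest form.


Given a:b = 2:4 and b:c = 10:12
Make b consistent. Multiply first ratio by 10: a:b = 20:40
Multiply second ratio by 4: b:c = 40:48
Now b = 40 in both, so a:b:c = 20:40:48
Therefore a:c = 20:48
Simplify by GCD: a:c = 5:12

5:12


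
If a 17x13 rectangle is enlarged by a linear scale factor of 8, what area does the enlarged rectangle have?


Original dimensions: 17 x 13
Enlargement factor = 8
New width = 17 * 8 = 136
New height = 13 * 8 = 104
New area = 136 * 104 = 14144

14144


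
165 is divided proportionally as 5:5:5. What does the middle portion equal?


Ratio = 5:5:5
Total parts = 5 + 5 + 5 = 15
Value per part = 165 / 15 = 11
First share = 5 * 11 = 55
Middle share = 5 * 11 = 55
Third share = 5 * 11 = 55

55


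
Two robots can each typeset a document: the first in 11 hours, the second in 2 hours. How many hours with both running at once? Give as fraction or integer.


Rate of A = 1/11 job per hour
Rate of B = 1/2 job per hour
Combined rate = 1/11 + 1/2
Find common denominator: (2 + 11)/(11*2) = 13/22
Combined rate = 13/22 job per hour
Time together = 1 / (13/22) = 22/13 hours

22/13


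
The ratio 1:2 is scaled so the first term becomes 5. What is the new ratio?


Original ratio: 1:2
First term target: 5
Scale factor = 5 / 1 = 5
Multiply second term: 2 * 5 = 10
Equivalent ratio = 5:10

5:10


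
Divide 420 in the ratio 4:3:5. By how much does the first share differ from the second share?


Total parts = 4 + 3 + 5 = 12
Value per part = 420 / 12 = 35
Shares: 4*35=140, 3*35=105, 5*35=175
First share = 140, second share = 105
Difference = |140 - 105| = 35

35


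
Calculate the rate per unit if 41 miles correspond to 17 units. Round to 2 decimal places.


Total miles = 41
Number of units = 17
Unit rate = 41 / 17
= 2.41 miles per unit

2.41


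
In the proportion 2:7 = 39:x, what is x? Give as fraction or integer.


Setting up: 2/7 = 39/x
Cross multiply: 2 * x = 7 * 39
2x = 273
x = 273/2
x = 273/2

273/2


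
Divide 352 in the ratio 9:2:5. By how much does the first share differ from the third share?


Total parts = 9 + 2 + 5 = 16
Value per part = 352 / 16 = 22
Shares: 9*22=198, 2*22=44, 5*22=110
First share = 198, third share = 110
Difference = |198 - 110| = 88

88


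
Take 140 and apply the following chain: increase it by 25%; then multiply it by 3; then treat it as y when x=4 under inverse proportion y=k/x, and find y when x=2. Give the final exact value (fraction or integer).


Start with 140.
Step 1: Increase by 25%: 140 * 125/100 = 175
Step 2: Multiply by 3: 175 * 3 = 525
Step 3: Inverse prop: k = (525)*4; new y = k/2 = 525*4/2 = 1050
Final result = 1050

1050
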